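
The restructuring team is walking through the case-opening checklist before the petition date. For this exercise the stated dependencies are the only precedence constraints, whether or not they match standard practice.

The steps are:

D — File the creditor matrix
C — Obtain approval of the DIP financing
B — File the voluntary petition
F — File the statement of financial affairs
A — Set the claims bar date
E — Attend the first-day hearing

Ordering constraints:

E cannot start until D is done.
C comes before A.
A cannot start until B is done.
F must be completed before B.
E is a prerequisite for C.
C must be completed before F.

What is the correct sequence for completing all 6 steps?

D, E, C, F, B, A

D is the only step with nothing outstanding, so it goes first.
That leaves E as the only ready step → E.
C needed E, now all done → C.
That leaves F as the only ready step → F.
B needed F, now all done → B.
Next only A has its prerequisites met → A.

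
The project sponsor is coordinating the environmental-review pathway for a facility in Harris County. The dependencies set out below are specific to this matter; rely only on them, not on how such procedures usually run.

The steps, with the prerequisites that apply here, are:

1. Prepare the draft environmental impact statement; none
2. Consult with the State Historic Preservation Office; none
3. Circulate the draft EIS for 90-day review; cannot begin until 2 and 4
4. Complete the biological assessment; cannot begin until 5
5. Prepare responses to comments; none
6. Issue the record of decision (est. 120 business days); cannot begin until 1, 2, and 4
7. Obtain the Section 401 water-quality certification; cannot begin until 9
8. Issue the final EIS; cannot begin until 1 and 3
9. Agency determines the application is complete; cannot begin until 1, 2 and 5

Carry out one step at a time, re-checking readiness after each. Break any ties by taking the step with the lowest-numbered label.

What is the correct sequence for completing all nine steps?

1, 2, 5, 4, 3, 6, 8, 9, 7

Nothing is required for 1, 2 and 5. 1 has the earlier label → 1 first.
Ready: 2 and 5. 2 has the earlier label → 2.
That leaves 5 as the only ready step → 5.
Now 4 and 9 have their prerequisites met. 4 has the earlier label, so 4 next.
Now 3, 6 and 9 have their prerequisites met. 3 has the earlier label, so 3 next.
8 now also ready, so the ready set is {6, 8, 9}; 6 has the earlier label → 6.
Ready: 8 and 9. 8 has the earlier label → 8.
9 is the only step now ready → 9.
7 needed 9, now all done → 7.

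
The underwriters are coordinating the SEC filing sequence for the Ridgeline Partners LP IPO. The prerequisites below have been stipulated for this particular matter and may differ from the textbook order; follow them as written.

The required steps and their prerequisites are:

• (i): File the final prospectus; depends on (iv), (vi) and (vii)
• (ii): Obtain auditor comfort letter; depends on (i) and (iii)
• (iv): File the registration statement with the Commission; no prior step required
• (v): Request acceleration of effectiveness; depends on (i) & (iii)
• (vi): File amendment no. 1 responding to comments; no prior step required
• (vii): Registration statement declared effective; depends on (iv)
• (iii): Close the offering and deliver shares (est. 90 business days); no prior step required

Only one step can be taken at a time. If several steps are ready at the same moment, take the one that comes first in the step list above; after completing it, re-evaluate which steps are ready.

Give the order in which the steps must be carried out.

Nothing is required for (iv), (vi) and (iii). (iv) is listed earlier → (iv) first.
(vii) now also ready, so the ready set is {(vi), (vii), (iii)}; (vi) is listed earlier → (vi).
Ready: (vii) and (iii). (vii) is listed earlier → (vii).
(i) now also ready, so the ready set is {(i), (iii)}; (i) is listed earlier → (i).
That leaves (iii) as the only ready step → (iii).
Now (ii) and (v) have their prerequisites met. (ii) is listed earlier, so (ii) next.
(v) needed (i) and (iii), now all done → (v).

(iv) (vi) (vii) (i) (iii) (ii) (v)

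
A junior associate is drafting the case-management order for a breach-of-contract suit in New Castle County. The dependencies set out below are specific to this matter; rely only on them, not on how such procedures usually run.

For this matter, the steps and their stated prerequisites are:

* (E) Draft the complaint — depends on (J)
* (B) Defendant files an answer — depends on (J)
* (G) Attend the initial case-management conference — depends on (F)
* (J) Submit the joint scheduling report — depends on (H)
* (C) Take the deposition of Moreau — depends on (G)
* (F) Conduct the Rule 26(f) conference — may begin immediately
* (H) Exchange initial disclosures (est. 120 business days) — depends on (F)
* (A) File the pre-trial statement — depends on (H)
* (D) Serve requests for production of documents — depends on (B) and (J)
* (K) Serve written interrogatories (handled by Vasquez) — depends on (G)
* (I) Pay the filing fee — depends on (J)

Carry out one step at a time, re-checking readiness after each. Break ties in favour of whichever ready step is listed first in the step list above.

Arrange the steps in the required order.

(F) is the only step with nothing outstanding, so it goes first.
(G) and (H) are both available; (G) is listed earlier → (G).
(C) and (K) now also ready, so the ready set is {(C), (H), (K)}; (C) is listed earlier → (C).
Now (H) and (K) have their prerequisites met. (H) is listed earlier, so (H) next.
(J) and (A) now also ready, so the ready set is {(J), (A), (K)}; (J) is listed earlier → (J).
(E), (B), (A), (K) and (I) are all available; (E) is listed earlier → (E).
Now (B), (A), (K) and (I) have their prerequisites met. (B) is listed earlier, so (B) next.
(D) now also ready, so the ready set is {(A), (D), (K), (I)}; (A) is listed earlier → (A).
Now (D), (K) and (I) have their prerequisites met. (D) is listed earlier, so (D) next.
Ready: (K) and (I). (K) is listed earlier → (K).
That leaves (I) as the only ready step → (I).

(F) → (G) → (C) → (H) → (J) → (E) → (B) → (A) → (D) → (K) → (I)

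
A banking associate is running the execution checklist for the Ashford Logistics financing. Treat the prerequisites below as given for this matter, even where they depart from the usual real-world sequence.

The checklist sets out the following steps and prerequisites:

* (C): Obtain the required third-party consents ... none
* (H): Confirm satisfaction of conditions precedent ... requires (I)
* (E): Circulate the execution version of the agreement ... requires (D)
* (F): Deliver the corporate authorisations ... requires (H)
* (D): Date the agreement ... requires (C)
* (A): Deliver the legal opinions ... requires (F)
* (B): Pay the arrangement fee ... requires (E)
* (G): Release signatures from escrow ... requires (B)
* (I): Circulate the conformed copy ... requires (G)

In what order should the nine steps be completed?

(C) → (D) → (E) → (B) → (G) → (I) → (H) → (F) → (A)

(C) has no prerequisites → (C) first.
(D) needed (C), now all done → (D).
Next only (E) has its prerequisites met → (E).
(B) is the only step now ready → (B).
(G) needed (B), now all done → (G).
(I) needed (G), now all done → (I).
Next only (H) has its prerequisites met → (H).
(F) is the only step now ready → (F).
(A) is the only step now ready → (A).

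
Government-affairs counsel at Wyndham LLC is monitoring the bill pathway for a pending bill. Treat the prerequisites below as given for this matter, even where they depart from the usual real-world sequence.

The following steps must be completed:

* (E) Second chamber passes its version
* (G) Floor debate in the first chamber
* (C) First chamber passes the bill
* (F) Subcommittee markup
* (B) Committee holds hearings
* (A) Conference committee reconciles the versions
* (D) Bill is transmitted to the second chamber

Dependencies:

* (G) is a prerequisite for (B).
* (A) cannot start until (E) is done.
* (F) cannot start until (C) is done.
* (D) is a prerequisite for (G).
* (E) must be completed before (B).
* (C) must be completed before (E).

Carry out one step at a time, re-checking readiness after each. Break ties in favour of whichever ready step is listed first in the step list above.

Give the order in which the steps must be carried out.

Nothing is required for (C) and (D). (C) is listed earlier → (C) first.
(E) and (F) now also ready, so the ready set is {(E), (F), (D)}; (E) is listed earlier → (E).
(A) now also ready, so the ready set is {(F), (A), (D)}; (F) is listed earlier → (F).
(A) and (D) are both available; (A) is listed earlier → (A).
Next only (D) has its prerequisites met → (D).
(G) needed (D), now all done → (G).
That leaves (B) as the only ready step → (B).

(C), (E), (F), (A), (D), (G), (B)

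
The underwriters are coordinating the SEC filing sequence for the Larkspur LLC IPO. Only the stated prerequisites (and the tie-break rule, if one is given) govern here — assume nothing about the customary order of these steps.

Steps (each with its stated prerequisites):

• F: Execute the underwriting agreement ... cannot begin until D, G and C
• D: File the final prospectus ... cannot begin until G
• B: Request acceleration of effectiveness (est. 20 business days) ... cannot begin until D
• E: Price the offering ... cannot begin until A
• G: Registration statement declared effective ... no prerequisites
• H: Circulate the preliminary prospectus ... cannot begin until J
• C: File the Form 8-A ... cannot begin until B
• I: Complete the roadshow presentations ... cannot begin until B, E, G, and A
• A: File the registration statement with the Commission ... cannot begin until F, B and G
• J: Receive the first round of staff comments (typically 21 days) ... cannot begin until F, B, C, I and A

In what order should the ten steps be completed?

G → D → B → C → F → A → E → I → J → H

G has no prerequisites → G first.
D is the only step now ready → D.
That leaves B as the only ready step → B.
C is the only step now ready → C.
F is the only step now ready → F.
A needed F, B and G, now all done → A.
E needed A, now all done → E.
Next only I has its prerequisites met → I.
J needed F, B, C, I and A, now all done → J.
That leaves H as the only ready step → H.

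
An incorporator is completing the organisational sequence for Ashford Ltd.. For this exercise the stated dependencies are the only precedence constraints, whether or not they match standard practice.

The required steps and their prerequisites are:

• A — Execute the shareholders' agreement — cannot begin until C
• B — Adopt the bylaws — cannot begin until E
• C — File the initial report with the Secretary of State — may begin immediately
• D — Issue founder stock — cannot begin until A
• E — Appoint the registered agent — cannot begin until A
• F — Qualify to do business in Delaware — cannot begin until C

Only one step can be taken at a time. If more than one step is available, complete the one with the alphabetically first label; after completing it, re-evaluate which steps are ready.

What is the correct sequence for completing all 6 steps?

C, A, D, E, B, F

C has no prerequisites → C first.
Ready: A and F. A has the earlier label → A.
Ready: D, E and F. D has the earlier label → D.
Now E and F have their prerequisites met. E has the earlier label, so E next.
B now also ready, so the ready set is {B, F}; B has the earlier label → B.
That leaves F as the only ready step → F.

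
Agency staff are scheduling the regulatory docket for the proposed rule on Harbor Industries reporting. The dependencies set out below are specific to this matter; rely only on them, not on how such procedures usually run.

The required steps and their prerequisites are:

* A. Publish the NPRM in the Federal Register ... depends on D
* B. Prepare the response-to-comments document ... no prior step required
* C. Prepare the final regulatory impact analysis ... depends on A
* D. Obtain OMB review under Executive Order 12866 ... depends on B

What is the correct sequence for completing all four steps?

B, D, A, C

B has no prerequisites → B first.
D is the only step now ready → D.
A needed D, now all done → A.
C is the only step now ready → C.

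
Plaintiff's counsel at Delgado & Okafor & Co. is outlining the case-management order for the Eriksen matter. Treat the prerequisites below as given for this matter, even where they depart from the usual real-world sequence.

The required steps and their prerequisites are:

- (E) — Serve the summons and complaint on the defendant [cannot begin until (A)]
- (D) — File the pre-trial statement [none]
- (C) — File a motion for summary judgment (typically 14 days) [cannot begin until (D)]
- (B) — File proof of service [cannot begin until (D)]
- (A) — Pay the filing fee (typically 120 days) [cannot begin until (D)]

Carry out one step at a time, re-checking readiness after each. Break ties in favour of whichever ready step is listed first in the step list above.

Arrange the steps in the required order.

(D) → (C) → (B) → (A) → (E)

(D) is the only step with nothing outstanding, so it goes first.
Now (C), (B) and (A) have their prerequisites met. (C) is listed earlier, so (C) next.
Ready: (B) and (A). (B) is listed earlier → (B).
(A) is the only step now ready → (A).
(E) is the only step now ready → (E).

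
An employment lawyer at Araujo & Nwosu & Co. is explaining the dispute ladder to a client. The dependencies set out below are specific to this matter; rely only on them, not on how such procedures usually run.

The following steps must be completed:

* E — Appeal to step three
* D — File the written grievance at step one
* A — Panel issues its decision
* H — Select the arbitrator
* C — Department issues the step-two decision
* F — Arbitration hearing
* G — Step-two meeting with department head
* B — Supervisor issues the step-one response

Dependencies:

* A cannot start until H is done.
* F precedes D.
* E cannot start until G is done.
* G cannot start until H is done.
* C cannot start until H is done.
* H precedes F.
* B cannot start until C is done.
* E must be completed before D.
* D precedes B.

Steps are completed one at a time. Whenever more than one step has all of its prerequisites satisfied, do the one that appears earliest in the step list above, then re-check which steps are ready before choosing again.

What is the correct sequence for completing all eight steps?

H → A → C → F → G → E → D → B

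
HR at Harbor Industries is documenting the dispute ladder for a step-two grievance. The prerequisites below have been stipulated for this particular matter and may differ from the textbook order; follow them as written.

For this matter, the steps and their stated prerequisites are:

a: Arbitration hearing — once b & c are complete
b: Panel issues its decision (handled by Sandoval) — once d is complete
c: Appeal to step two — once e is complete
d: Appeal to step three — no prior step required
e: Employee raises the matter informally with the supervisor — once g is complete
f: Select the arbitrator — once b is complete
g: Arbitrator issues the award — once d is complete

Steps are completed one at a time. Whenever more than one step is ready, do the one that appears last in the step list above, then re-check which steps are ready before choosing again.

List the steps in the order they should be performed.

d → g → e → c → b → f → a

Only d has no prerequisites, so it is first.
Ready: g and b. g is listed later → g.
Ready: e and b. e is listed later → e.
c and b are both available; c is listed later → c.
b needed d, now all done → b.
Ready: f and a. f is listed later → f.
a needed c and b, now all done → a.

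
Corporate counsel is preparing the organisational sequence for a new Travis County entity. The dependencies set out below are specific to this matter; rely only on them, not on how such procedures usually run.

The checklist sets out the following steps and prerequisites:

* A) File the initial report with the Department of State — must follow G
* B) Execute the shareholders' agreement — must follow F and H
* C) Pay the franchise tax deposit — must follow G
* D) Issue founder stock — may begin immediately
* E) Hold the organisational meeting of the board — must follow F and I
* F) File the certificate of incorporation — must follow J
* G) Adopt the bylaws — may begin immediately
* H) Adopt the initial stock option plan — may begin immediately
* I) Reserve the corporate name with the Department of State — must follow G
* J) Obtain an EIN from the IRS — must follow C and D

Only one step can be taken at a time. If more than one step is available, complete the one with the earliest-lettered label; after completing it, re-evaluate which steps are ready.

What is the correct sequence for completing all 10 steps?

Nothing is required for D, G and H. D has the earlier label → D first.
G and H are both available; G has the earlier label → G.
Ready: A, C, H and I. A has the earlier label → A.
Now C, H and I have their prerequisites met. C has the earlier label, so C next.
J now also ready, so the ready set is {H, I, J}; H has the earlier label → H.
I and J are both available; I has the earlier label → I.
J needed C and D, now all done → J.
F needed J, now all done → F.
B and E are both available; B has the earlier label → B.
That leaves E as the only ready step → E.

D, G, A, C, H, I, J, F, B, E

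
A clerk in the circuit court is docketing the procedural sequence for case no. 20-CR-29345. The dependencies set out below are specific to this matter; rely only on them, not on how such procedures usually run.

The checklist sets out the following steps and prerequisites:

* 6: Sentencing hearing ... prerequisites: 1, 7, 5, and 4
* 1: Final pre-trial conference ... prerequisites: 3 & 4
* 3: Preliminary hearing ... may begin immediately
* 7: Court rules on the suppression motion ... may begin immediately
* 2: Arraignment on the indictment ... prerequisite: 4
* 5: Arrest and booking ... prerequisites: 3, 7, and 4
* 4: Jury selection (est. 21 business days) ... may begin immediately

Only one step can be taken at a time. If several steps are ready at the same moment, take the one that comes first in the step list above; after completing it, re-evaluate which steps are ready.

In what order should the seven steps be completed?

3, 7 and 4 have no prerequisites; 3 is listed earlier, so 3 is first.
7 and 4 are both available; 7 is listed earlier → 7.
Next only 4 has its prerequisites met → 4.
Ready: 1, 2 and 5. 1 is listed earlier → 1.
Ready: 2 and 5. 2 is listed earlier → 2.
5 is the only step now ready → 5.
6 needed 1, 7, 5 and 4, now all done → 6.

3, 7, 4, 1, 2, 5, 6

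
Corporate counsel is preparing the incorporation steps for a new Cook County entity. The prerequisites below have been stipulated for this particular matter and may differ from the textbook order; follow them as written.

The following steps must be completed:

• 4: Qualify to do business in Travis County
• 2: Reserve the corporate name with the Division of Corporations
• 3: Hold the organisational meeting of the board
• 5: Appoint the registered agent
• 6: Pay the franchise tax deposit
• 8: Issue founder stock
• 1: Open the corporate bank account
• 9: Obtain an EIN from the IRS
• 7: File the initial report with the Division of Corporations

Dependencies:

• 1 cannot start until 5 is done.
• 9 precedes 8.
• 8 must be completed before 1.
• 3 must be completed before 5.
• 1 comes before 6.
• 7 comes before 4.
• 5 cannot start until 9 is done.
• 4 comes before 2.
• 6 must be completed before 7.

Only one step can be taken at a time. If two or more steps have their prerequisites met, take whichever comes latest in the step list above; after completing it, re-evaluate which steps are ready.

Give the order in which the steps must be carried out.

9, 8, 3, 5, 1, 6, 7, 4, 2

Nothing is required for 9 and 3. 9 is listed later → 9 first.
8 and 3 are both available; 8 is listed later → 8.
That leaves 3 as the only ready step → 3.
That leaves 5 as the only ready step → 5.
1 needed 8 and 5, now all done → 1.
6 is the only step now ready → 6.
7 needed 6, now all done → 7.
That leaves 4 as the only ready step → 4.
2 needed 4, now all done → 2.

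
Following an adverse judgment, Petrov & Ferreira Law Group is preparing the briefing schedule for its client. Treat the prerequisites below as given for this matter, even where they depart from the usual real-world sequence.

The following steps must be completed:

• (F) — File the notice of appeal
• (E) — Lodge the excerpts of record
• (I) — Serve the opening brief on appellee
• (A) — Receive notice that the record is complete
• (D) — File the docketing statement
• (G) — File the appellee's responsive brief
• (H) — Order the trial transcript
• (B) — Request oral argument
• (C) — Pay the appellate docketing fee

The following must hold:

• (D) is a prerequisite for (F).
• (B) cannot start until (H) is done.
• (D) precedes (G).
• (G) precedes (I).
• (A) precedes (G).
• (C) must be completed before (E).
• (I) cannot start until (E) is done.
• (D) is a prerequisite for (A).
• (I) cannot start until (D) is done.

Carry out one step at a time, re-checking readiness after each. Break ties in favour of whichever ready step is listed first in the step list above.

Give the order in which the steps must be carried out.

Nothing is required for (D), (H) and (C). (D) is listed earlier → (D) first.
(F), (A), (H) and (C) are all available; (F) is listed earlier → (F).
(A), (H) and (C) are all available; (A) is listed earlier → (A).
(G) now also ready, so the ready set is {(G), (H), (C)}; (G) is listed earlier → (G).
Ready: (H) and (C). (H) is listed earlier → (H).
(B) now also ready, so the ready set is {(B), (C)}; (B) is listed earlier → (B).
That leaves (C) as the only ready step → (C).
(E) needed (C), now all done → (E).
Next only (I) has its prerequisites met → (I).

(D) → (F) → (A) → (G) → (H) → (B) → (C) → (E) → (I)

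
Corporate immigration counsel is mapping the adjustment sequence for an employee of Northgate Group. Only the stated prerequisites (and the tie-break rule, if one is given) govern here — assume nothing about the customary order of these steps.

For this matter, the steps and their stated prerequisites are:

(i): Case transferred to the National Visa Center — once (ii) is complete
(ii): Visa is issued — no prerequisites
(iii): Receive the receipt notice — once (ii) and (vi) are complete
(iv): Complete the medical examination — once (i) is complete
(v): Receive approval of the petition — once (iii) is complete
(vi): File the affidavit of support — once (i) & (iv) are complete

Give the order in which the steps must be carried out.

(ii), (i), (iv), (vi), (iii), (v)

Only (ii) has no prerequisites, so it is first.
(i) needed (ii), now all done → (i).
Next only (iv) has its prerequisites met → (iv).
(vi) needed (i) and (iv), now all done → (vi).
Next only (iii) has its prerequisites met → (iii).
(v) needed (iii), now all done → (v).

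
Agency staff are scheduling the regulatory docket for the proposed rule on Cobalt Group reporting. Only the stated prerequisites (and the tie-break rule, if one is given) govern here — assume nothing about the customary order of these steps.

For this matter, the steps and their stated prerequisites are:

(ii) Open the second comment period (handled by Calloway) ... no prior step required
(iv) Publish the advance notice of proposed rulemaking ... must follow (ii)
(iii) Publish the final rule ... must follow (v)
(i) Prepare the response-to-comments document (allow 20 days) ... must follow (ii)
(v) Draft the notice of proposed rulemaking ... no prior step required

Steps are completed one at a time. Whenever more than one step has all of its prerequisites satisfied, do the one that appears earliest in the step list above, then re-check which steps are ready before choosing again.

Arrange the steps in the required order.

(ii) → (iv) → (i) → (v) → (iii)

(ii) and (v) have no prerequisites; (ii) is listed earlier, so (ii) is first.
(iv) and (i) now also ready, so the ready set is {(iv), (i), (v)}; (iv) is listed earlier → (iv).
Ready: (i) and (v). (i) is listed earlier → (i).
That leaves (v) as the only ready step → (v).
(iii) is the only step now ready → (iii).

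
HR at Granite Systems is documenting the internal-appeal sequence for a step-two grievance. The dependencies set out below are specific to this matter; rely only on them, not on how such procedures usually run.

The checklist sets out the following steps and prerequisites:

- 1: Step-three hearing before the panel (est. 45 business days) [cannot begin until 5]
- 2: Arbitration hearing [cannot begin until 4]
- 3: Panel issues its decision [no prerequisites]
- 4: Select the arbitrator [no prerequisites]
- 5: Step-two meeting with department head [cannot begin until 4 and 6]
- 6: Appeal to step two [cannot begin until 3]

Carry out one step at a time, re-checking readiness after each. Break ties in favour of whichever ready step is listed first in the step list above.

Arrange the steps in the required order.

3, 4, 2, 6, 5, 1

Nothing is required for 3 and 4. 3 is listed earlier → 3 first.
Ready: 4 and 6. 4 is listed earlier → 4.
2 now also ready, so the ready set is {2, 6}; 2 is listed earlier → 2.
Next only 6 has its prerequisites met → 6.
5 needed 4 and 6, now all done → 5.
Next only 1 has its prerequisites met → 1.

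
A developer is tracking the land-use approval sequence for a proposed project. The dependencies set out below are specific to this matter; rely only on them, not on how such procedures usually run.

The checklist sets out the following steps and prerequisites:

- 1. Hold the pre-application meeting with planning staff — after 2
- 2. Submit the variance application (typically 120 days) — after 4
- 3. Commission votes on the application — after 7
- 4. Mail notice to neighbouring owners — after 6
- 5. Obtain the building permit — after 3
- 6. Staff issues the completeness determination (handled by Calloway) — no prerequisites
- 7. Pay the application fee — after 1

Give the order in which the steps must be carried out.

6 is the only step with nothing outstanding, so it goes first.
That leaves 4 as the only ready step → 4.
2 needed 4, now all done → 2.
1 needed 2, now all done → 1.
Next only 7 has its prerequisites met → 7.
3 needed 7, now all done → 3.
Next only 5 has its prerequisites met → 5.

6 4 2 1 7 3 5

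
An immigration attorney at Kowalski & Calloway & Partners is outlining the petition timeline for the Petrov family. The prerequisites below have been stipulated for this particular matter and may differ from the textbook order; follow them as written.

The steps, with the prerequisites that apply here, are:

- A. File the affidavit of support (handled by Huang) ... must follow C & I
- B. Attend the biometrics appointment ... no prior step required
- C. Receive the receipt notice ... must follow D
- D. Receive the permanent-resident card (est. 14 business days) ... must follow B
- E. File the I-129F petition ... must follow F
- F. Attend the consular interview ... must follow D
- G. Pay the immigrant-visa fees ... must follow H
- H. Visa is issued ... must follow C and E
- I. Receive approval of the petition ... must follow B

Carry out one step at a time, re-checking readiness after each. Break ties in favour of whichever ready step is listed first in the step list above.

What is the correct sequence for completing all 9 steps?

B, D, C, F, E, H, G, I, A

B is the only step with nothing outstanding, so it goes first.
Ready: D and I. D is listed earlier → D.
C and F now also ready, so the ready set is {C, F, I}; C is listed earlier → C.
Now F and I have their prerequisites met. F is listed earlier, so F next.
Now E and I have their prerequisites met. E is listed earlier, so E next.
Now H and I have their prerequisites met. H is listed earlier, so H next.
Now G and I have their prerequisites met. G is listed earlier, so G next.
That leaves I as the only ready step → I.
That leaves A as the only ready step → A.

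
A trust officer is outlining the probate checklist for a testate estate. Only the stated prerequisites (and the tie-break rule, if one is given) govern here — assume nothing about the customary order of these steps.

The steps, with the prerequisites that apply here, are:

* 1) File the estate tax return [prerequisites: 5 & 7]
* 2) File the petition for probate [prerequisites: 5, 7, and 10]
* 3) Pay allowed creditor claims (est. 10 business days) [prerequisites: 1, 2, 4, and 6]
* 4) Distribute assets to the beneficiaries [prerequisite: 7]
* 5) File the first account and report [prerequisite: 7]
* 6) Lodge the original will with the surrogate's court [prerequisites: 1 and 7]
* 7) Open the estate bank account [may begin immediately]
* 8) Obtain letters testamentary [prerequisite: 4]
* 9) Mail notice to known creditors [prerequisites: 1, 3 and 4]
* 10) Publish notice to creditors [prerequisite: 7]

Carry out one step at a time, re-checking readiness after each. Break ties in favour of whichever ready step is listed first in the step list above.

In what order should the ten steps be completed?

7, 4, 5, 1, 6, 8, 10, 2, 3, 9

7 has no prerequisites → 7 first.
Ready: 4, 5 and 10. 4 is listed earlier → 4.
5, 8 and 10 are all available; 5 is listed earlier → 5.
1 now also ready, so the ready set is {1, 8, 10}; 1 is listed earlier → 1.
Ready: 6, 8 and 10. 6 is listed earlier → 6.
8 and 10 are both available; 8 is listed earlier → 8.
Next only 10 has its prerequisites met → 10.
That leaves 2 as the only ready step → 2.
3 needed 1, 2, 4 and 6, now all done → 3.
9 needed 1, 3 and 4, now all done → 9.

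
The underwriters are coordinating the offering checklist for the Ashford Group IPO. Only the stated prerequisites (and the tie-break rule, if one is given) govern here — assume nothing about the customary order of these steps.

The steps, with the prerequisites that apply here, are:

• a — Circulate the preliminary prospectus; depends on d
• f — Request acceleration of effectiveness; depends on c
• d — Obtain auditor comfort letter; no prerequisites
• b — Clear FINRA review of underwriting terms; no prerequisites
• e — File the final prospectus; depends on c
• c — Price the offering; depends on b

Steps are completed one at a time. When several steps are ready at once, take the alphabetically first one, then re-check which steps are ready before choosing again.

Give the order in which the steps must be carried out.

b → c → d → a → e → f

Nothing is required for b and d. b has the earlier label → b first.
Now c and d have their prerequisites met. c has the earlier label, so c next.
Now d, e and f have their prerequisites met. d has the earlier label, so d next.
a, e and f are all available; a has the earlier label → a.
Now e and f have their prerequisites met. e has the earlier label, so e next.
f needed c, now all done → f.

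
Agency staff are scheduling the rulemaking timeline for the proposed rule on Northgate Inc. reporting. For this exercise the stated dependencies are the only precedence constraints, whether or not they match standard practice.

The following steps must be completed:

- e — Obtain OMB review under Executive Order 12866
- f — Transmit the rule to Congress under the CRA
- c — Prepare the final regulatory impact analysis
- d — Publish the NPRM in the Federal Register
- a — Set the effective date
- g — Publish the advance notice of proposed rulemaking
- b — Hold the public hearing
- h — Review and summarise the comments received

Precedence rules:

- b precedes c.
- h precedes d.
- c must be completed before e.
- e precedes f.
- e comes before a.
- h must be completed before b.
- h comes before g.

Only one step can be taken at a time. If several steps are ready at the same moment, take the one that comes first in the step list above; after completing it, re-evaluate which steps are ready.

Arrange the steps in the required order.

h, d, g, b, c, e, f, a

h has no prerequisites → h first.
d, g and b are all available; d is listed earlier → d.
Ready: g and b. g is listed earlier → g.
b needed h, now all done → b.
c is the only step now ready → c.
e needed c, now all done → e.
Now f and a have their prerequisites met. f is listed earlier, so f next.
a needed e, now all done → a.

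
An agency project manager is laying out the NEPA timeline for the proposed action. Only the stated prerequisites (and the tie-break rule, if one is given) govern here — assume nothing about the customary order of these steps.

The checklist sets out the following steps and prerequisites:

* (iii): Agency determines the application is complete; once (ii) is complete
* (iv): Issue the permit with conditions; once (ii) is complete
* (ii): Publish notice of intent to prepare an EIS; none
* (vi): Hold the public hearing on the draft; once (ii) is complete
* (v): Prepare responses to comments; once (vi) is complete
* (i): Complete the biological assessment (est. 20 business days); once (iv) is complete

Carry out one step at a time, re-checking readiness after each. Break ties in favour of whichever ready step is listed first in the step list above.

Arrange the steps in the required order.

(ii) → (iii) → (iv) → (vi) → (v) → (i)

Only (ii) has no prerequisites, so it is first.
Now (iii), (iv) and (vi) have their prerequisites met. (iii) is listed earlier, so (iii) next.
Ready: (iv) and (vi). (iv) is listed earlier → (iv).
(vi) and (i) are both available; (vi) is listed earlier → (vi).
(v) now also ready, so the ready set is {(v), (i)}; (v) is listed earlier → (v).
(i) needed (iv), now all done → (i).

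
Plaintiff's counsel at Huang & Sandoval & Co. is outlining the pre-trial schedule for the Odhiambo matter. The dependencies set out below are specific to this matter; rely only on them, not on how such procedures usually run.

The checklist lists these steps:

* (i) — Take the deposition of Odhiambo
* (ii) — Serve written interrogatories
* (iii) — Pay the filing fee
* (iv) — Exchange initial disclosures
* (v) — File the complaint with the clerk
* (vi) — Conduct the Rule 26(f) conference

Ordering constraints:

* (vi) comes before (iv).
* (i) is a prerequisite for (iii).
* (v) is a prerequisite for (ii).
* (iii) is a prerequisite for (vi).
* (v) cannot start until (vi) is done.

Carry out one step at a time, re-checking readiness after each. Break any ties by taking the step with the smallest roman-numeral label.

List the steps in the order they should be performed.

(i) → (iii) → (vi) → (iv) → (v) → (ii)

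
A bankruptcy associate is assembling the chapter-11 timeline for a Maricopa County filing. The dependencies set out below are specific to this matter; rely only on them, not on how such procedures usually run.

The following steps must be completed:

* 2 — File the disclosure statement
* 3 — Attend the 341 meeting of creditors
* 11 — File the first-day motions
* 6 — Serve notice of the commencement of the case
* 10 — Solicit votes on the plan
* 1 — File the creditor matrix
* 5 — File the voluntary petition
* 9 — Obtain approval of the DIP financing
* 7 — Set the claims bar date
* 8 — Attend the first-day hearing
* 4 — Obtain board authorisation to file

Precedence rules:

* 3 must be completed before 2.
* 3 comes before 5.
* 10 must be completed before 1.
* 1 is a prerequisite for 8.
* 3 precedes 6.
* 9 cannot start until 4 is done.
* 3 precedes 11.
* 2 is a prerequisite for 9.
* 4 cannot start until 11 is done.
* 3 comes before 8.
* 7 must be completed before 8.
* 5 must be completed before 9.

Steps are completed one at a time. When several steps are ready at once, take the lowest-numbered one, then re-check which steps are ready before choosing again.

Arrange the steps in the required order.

3 2 5 6 7 10 1 8 11 4 9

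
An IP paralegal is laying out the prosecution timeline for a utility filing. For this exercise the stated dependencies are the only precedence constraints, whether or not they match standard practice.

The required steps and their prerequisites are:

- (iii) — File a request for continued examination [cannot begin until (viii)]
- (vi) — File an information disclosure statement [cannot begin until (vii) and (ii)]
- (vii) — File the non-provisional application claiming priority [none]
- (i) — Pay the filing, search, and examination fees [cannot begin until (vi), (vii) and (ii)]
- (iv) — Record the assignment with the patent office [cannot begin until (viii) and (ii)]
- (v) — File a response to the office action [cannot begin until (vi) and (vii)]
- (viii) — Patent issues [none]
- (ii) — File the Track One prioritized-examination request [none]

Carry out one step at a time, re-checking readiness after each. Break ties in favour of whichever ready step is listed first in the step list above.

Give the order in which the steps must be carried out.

Nothing is required for (vii), (viii) and (ii). (vii) is listed earlier → (vii) first.
Ready: (viii) and (ii). (viii) is listed earlier → (viii).
Ready: (iii) and (ii). (iii) is listed earlier → (iii).
(ii) is the only step now ready → (ii).
(vi) and (iv) are both available; (vi) is listed earlier → (vi).
Now (i), (iv) and (v) have their prerequisites met. (i) is listed earlier, so (i) next.
Now (iv) and (v) have their prerequisites met. (iv) is listed earlier, so (iv) next.
(v) needed (vi) and (vii), now all done → (v).

(vii) (viii) (iii) (ii) (vi) (i) (iv) (v)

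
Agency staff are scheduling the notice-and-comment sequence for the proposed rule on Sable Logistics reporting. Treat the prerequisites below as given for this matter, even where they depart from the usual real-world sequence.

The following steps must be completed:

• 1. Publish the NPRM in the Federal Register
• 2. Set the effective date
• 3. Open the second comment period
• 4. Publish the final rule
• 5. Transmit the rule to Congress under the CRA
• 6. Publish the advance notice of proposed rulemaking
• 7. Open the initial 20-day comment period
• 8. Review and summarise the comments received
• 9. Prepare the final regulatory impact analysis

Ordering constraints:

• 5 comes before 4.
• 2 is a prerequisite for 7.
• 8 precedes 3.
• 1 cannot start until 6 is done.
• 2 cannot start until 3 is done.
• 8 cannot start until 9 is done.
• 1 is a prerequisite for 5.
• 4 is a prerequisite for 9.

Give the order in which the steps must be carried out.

6, 1, 5, 4, 9, 8, 3, 2, 7

Only 6 has no prerequisites, so it is first.
1 is the only step now ready → 1.
Next only 5 has its prerequisites met → 5.
4 needed 5, now all done → 4.
9 needed 4, now all done → 9.
8 needed 9, now all done → 8.
3 needed 8, now all done → 3.
2 is the only step now ready → 2.
7 needed 2, now all done → 7.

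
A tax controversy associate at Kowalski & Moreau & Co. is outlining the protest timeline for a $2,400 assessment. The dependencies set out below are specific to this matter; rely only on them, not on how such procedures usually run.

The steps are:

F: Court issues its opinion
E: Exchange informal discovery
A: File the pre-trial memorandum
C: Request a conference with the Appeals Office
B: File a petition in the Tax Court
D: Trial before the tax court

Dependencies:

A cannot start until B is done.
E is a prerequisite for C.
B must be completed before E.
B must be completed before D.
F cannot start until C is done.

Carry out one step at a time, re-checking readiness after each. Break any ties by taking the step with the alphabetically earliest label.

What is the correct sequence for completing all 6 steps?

B is the only step with nothing outstanding, so it goes first.
Now A, D and E have their prerequisites met. A has the earlier label, so A next.
D and E are both available; D has the earlier label → D.
E needed B, now all done → E.
That leaves C as the only ready step → C.
F needed C, now all done → F.

B → A → D → E → C → F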